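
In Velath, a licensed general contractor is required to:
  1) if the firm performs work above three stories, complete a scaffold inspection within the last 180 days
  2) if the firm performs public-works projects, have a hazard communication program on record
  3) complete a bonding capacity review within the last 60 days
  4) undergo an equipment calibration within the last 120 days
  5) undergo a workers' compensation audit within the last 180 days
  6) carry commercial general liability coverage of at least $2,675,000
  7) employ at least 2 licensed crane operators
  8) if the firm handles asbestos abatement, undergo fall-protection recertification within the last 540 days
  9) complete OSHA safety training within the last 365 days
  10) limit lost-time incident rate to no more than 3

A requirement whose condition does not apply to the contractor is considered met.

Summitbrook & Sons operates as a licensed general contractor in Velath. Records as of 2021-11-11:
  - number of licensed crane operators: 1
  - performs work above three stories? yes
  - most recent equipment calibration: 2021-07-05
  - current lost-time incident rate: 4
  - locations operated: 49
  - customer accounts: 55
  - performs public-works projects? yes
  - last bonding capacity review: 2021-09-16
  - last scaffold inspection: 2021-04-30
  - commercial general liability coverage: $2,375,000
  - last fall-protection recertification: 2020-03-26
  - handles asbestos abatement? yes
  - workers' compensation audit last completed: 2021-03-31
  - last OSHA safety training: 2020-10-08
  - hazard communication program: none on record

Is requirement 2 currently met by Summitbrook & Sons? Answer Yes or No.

No

2. condition 'performs public-works projects' holds; hazard communication program absent → not met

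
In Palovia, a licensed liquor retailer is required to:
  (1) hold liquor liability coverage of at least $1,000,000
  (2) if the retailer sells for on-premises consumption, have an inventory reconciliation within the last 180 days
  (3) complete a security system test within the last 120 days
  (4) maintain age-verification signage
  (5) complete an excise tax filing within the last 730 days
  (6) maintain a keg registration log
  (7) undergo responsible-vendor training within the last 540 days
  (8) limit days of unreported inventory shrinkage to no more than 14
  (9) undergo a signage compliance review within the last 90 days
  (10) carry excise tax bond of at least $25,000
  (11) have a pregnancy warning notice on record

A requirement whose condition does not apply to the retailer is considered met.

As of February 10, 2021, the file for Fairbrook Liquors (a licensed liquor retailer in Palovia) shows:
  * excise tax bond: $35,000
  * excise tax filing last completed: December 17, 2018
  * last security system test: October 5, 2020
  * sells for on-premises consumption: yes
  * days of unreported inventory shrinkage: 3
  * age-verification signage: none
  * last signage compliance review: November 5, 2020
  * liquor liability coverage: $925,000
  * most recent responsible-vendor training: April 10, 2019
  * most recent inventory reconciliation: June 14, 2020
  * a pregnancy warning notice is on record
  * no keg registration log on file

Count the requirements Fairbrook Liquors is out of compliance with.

1. liquor liability coverage $925,000 < $1,000,000 → not met
2. condition 'sells for on-premises consumption' holds; inventory reconciliation 241 days ago vs limit 180 → not met
3. security system test 128 days ago vs limit 120 → not met
4. age-verification signage absent → not met
5. excise tax filing 786 days ago vs limit 730 → not met
6. keg registration log absent → not met
7. responsible-vendor training 672 days ago vs limit 540 → not met
8. days of unreported inventory shrinkage 3 ≤ 14 → met
9. signage compliance review 97 days ago vs limit 90 → not met
10. excise tax bond $35,000 ≥ $25,000 → met
11. pregnancy warning notice present → met
Not met: 8 of 11

8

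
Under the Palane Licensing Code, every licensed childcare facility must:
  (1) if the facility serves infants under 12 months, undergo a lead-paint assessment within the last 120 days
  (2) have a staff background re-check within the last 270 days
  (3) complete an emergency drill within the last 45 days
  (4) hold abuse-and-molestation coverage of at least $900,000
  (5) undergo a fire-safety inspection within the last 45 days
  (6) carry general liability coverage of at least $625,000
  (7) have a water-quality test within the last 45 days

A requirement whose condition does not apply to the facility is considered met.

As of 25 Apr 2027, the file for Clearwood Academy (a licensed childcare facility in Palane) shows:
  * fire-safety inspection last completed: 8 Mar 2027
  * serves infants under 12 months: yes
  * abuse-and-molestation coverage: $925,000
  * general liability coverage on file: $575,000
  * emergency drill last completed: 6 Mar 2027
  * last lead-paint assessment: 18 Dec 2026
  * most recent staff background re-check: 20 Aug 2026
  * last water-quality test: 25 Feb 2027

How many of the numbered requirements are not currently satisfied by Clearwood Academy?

5

1. condition 'serves infants under 12 months' holds; lead-paint assessment 128 days ago vs limit 120 → not met
2. staff background re-check 248 days ago vs limit 270 → met
3. emergency drill 50 days ago vs limit 45 → not met
4. abuse-and-molestation coverage $925,000 ≥ $900,000 → met
5. fire-safety inspection 48 days ago vs limit 45 → not met
6. general liability coverage $575,000 < $625,000 → not met
7. water-quality test 59 days ago vs limit 45 → not met
Not met: 5 of 7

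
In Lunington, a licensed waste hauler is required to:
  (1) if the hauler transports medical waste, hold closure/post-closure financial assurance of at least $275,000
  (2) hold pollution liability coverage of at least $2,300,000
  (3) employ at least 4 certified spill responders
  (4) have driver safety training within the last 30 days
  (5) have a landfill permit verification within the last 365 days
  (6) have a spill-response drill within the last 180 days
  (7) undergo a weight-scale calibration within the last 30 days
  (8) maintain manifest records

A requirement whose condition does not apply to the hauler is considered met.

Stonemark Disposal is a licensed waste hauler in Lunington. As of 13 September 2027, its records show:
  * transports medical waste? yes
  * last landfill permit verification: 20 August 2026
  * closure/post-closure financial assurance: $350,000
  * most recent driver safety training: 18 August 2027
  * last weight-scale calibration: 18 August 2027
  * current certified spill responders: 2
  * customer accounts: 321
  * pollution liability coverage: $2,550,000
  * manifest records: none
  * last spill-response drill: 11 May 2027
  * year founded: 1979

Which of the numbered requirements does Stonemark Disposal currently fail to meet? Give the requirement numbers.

3, 5, 8

1. condition 'transports medical waste' holds; closure/post-closure financial assurance $350,000 ≥ $275,000 → met
2. pollution liability coverage $2,550,000 ≥ $2,300,000 → met
3. certified spill responders 2 < 4 → not met
4. driver safety training 26 days ago vs limit 30 → met
5. landfill permit verification 389 days ago vs limit 365 → not met
6. spill-response drill 125 days ago vs limit 180 → met
7. weight-scale calibration 26 days ago vs limit 30 → met
8. manifest records absent → not met
Not met: 3, 5, 8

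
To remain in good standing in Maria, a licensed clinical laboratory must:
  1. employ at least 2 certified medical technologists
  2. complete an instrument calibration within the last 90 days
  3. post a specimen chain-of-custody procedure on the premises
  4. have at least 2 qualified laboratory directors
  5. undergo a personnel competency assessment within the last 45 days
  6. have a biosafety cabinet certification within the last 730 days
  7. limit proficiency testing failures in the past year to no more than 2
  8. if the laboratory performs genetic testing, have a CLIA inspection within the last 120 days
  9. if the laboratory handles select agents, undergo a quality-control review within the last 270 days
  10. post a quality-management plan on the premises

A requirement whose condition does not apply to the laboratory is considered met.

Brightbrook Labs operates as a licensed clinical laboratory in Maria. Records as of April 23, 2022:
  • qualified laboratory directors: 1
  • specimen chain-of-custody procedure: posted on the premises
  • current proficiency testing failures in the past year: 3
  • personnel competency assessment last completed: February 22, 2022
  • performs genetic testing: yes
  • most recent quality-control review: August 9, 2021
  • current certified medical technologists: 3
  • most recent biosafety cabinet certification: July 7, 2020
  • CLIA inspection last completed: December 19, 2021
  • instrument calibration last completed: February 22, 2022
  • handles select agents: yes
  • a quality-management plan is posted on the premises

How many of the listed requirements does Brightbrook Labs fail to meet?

1. certified medical technologists 3 ≥ 2 → met
2. instrument calibration 60 days ago vs limit 90 → met
3. specimen chain-of-custody procedure present → met
4. qualified laboratory directors 1 < 2 → not met
5. personnel competency assessment 60 days ago vs limit 45 → not met
6. biosafety cabinet certification 655 days ago vs limit 730 → met
7. proficiency testing failures in the past year 3 > 2 → not met
8. condition 'performs genetic testing' holds; CLIA inspection 125 days ago vs limit 120 → not met
9. condition 'handles select agents' holds; quality-control review 257 days ago vs limit 270 → met
10. quality-management plan present → met
Not met: 4 of 10

4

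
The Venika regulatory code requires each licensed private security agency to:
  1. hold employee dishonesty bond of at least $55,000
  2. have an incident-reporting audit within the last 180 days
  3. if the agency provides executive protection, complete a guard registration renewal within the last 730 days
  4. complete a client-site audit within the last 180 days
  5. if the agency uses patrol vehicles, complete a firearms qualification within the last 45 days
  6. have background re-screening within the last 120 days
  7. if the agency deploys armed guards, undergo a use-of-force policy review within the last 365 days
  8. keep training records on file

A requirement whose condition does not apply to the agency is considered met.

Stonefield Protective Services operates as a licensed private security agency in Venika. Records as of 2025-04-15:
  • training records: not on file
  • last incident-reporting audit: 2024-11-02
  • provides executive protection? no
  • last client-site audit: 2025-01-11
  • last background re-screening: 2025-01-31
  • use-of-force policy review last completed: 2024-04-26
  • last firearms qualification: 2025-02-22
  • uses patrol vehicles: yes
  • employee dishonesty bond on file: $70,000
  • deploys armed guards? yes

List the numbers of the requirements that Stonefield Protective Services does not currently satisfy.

1. employee dishonesty bond $70,000 ≥ $55,000 → met
2. incident-reporting audit 164 days ago vs limit 180 → met
3. condition 'provides executive protection' does not hold → requirement n/a → met
4. client-site audit 94 days ago vs limit 180 → met
5. condition 'uses patrol vehicles' holds; firearms qualification 52 days ago vs limit 45 → not met
6. background re-screening 74 days ago vs limit 120 → met
7. condition 'deploys armed guards' holds; use-of-force policy review 354 days ago vs limit 365 → met
8. training records absent → not met
Not met: 5, 8

5, 8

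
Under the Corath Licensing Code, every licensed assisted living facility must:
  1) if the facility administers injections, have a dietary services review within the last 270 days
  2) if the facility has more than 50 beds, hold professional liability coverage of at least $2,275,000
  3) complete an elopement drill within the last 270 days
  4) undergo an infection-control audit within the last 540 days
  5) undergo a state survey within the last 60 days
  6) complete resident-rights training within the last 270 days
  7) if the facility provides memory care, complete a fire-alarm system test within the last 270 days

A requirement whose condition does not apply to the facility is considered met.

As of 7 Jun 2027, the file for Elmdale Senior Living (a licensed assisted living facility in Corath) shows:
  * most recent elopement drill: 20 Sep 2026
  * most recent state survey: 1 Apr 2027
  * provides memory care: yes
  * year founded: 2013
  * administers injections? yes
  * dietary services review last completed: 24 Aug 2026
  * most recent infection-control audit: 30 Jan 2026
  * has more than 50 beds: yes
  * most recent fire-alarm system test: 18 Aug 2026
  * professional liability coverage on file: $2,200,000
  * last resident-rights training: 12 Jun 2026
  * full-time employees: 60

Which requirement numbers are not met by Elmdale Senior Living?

1. condition 'administers injections' holds; dietary services review 287 days ago vs limit 270 → not met
2. condition 'has more than 50 beds' holds; professional liability coverage $2,200,000 < $2,275,000 → not met
3. elopement drill 260 days ago vs limit 270 → met
4. infection-control audit 493 days ago vs limit 540 → met
5. state survey 67 days ago vs limit 60 → not met
6. resident-rights training 360 days ago vs limit 270 → not met
7. condition 'provides memory care' holds; fire-alarm system test 293 days ago vs limit 270 → not met
Not met: 1, 2, 5, 6, 7

1, 2, 5, 6, 7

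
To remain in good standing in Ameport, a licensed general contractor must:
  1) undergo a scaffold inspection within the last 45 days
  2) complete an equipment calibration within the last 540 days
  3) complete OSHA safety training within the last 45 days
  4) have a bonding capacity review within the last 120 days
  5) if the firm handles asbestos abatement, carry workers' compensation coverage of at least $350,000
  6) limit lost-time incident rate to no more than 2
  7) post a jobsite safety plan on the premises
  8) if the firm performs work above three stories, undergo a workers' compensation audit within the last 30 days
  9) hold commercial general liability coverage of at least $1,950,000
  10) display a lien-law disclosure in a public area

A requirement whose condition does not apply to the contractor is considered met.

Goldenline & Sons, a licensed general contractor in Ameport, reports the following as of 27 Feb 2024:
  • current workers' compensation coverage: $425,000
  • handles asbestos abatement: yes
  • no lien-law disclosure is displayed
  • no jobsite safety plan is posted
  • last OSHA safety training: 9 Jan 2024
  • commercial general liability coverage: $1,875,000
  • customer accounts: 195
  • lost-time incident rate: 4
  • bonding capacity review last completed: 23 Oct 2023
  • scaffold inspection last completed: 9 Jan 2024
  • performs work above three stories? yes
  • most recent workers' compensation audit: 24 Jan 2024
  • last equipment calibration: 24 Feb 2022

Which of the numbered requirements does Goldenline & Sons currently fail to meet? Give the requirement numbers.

1, 2, 3, 4, 6, 7, 8, 9, 10

1. scaffold inspection 49 days ago vs limit 45 → not met
2. equipment calibration 733 days ago vs limit 540 → not met
3. OSHA safety training 49 days ago vs limit 45 → not met
4. bonding capacity review 127 days ago vs limit 120 → not met
5. condition 'handles asbestos abatement' holds; workers' compensation coverage $425,000 ≥ $350,000 → met
6. lost-time incident rate 4 > 2 → not met
7. jobsite safety plan absent → not met
8. condition 'performs work above three stories' holds; workers' compensation audit 34 days ago vs limit 30 → not met
9. commercial general liability coverage $1,875,000 < $1,950,000 → not met
10. lien-law disclosure absent → not met
Not met: 1, 2, 3, 4, 6, 7, 8, 9, 10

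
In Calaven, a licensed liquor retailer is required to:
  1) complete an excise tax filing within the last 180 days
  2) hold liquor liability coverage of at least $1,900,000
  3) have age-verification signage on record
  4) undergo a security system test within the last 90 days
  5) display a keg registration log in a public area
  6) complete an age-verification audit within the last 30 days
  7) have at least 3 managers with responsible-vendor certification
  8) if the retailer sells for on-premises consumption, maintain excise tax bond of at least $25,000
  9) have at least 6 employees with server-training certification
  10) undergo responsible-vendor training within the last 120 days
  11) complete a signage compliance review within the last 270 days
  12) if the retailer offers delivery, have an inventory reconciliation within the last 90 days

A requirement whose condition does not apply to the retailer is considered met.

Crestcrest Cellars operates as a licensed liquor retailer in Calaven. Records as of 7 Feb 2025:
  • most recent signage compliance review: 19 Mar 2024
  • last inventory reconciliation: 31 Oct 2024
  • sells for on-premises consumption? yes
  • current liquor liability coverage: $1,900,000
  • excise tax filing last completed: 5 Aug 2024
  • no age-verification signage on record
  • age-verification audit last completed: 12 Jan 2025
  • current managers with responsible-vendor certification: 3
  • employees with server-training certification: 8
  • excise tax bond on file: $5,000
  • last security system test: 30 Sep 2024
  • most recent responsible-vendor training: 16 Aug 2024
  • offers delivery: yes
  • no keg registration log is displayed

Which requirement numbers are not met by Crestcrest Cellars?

1, 3, 4, 5, 8, 10, 11, 12

1. excise tax filing 186 days ago vs limit 180 → not met
2. liquor liability coverage $1,900,000 ≥ $1,900,000 → met
3. age-verification signage absent → not met
4. security system test 130 days ago vs limit 90 → not met
5. keg registration log absent → not met
6. age-verification audit 26 days ago vs limit 30 → met
7. managers with responsible-vendor certification 3 ≥ 3 → met
8. condition 'sells for on-premises consumption' holds; excise tax bond $5,000 < $25,000 → not met
9. employees with server-training certification 8 ≥ 6 → met
10. responsible-vendor training 175 days ago vs limit 120 → not met
11. signage compliance review 325 days ago vs limit 270 → not met
12. condition 'offers delivery' holds; inventory reconciliation 99 days ago vs limit 90 → not met
Not met: 1, 3, 4, 5, 8, 10, 11, 12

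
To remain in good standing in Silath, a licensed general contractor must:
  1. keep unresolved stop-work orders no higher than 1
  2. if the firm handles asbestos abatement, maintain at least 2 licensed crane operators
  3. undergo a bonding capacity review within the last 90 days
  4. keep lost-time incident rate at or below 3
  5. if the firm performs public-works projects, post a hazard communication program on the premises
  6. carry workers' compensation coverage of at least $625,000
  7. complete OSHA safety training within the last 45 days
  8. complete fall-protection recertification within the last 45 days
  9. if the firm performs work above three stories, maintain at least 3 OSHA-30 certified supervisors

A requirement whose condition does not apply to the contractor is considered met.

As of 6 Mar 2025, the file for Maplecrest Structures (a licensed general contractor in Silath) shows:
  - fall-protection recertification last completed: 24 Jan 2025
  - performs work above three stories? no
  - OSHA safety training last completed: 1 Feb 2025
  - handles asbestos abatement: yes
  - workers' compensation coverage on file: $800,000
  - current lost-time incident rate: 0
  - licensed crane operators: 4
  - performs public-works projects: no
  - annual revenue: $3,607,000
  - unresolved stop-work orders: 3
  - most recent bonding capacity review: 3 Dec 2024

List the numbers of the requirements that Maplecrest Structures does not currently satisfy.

1. unresolved stop-work orders 3 > 1 → not met
2. condition 'handles asbestos abatement' holds; licensed crane operators 4 ≥ 2 → met
3. bonding capacity review 93 days ago vs limit 90 → not met
4. lost-time incident rate 0 ≤ 3 → met
5. condition 'performs public-works projects' does not hold → requirement n/a → met
6. workers' compensation coverage $800,000 ≥ $625,000 → met
7. OSHA safety training 33 days ago vs limit 45 → met
8. fall-protection recertification 41 days ago vs limit 45 → met
9. condition 'performs work above three stories' does not hold → requirement n/a → met
Not met: 1, 3

1, 3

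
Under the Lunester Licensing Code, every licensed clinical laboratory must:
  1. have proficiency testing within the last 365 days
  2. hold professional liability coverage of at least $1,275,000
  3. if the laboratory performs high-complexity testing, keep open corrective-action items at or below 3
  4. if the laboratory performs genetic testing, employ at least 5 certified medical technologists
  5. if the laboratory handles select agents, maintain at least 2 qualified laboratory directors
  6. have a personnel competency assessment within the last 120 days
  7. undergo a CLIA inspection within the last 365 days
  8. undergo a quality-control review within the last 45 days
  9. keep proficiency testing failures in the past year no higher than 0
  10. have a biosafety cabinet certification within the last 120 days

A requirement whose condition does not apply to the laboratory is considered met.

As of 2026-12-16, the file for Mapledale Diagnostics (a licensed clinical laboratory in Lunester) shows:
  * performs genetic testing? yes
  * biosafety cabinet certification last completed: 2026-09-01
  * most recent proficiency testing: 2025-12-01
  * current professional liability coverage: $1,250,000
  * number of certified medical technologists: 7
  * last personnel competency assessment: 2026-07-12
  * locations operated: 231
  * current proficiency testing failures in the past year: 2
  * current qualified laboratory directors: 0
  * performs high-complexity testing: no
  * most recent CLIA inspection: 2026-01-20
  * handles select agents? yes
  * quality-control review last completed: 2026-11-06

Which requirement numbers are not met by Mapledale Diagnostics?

1, 2, 5, 6, 9

1. proficiency testing 380 days ago vs limit 365 → not met
2. professional liability coverage $1,250,000 < $1,275,000 → not met
3. condition 'performs high-complexity testing' does not hold → requirement n/a → met
4. condition 'performs genetic testing' holds; certified medical technologists 7 ≥ 5 → met
5. condition 'handles select agents' holds; qualified laboratory directors 0 < 2 → not met
6. personnel competency assessment 157 days ago vs limit 120 → not met
7. CLIA inspection 330 days ago vs limit 365 → met
8. quality-control review 40 days ago vs limit 45 → met
9. proficiency testing failures in the past year 2 > 0 → not met
10. biosafety cabinet certification 106 days ago vs limit 120 → met
Not met: 1, 2, 5, 6, 9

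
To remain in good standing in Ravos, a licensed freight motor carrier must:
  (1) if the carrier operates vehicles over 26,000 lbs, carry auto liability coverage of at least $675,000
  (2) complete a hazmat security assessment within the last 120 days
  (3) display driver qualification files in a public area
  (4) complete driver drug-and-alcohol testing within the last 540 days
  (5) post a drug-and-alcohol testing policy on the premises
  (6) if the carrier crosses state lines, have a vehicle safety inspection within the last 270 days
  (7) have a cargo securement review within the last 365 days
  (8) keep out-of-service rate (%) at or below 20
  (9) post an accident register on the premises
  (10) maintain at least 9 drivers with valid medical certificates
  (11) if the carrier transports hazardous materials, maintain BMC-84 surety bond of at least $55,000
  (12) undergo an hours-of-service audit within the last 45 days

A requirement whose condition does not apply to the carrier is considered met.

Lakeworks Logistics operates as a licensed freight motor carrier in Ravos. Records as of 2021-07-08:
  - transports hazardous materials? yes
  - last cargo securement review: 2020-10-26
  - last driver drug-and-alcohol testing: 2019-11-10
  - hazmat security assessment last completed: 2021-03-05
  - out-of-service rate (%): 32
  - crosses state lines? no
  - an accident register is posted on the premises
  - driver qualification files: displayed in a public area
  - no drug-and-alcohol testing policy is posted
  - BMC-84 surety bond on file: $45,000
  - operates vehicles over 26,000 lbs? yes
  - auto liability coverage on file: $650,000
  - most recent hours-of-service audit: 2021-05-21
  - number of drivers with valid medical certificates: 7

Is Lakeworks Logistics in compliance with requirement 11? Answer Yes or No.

11. condition 'transports hazardous materials' holds; BMC-84 surety bond $45,000 < $55,000 → not met

No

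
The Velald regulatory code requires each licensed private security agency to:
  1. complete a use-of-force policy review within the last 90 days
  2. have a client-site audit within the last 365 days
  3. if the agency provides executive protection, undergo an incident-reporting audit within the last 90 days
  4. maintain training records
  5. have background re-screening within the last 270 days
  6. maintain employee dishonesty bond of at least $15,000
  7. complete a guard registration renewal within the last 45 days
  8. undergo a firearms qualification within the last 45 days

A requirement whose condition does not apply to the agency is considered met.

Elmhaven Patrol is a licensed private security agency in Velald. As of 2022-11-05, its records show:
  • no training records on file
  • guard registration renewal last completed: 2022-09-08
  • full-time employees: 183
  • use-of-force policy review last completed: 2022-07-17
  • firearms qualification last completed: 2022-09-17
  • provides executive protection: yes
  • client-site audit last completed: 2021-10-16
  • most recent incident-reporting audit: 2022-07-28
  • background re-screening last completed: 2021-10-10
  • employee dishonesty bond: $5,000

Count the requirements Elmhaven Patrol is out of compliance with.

1. use-of-force policy review 111 days ago vs limit 90 → not met
2. client-site audit 385 days ago vs limit 365 → not met
3. condition 'provides executive protection' holds; incident-reporting audit 100 days ago vs limit 90 → not met
4. training records absent → not met
5. background re-screening 391 days ago vs limit 270 → not met
6. employee dishonesty bond $5,000 < $15,000 → not met
7. guard registration renewal 58 days ago vs limit 45 → not met
8. firearms qualification 49 days ago vs limit 45 → not met
Not met: 8 of 8

8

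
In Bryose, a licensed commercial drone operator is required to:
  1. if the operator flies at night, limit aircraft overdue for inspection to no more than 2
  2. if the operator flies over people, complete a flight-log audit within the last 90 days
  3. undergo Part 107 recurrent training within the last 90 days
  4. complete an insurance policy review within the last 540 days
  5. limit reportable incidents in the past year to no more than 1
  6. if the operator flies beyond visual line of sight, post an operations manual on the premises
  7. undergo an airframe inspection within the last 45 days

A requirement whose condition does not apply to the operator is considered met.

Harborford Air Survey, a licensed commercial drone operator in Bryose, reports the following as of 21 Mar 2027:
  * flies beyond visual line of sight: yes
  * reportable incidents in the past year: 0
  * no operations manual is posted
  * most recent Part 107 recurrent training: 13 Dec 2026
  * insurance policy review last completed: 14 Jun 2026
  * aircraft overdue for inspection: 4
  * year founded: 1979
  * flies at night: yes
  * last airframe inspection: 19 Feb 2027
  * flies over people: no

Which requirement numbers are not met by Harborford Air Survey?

1, 3, 6

1. condition 'flies at night' holds; aircraft overdue for inspection 4 > 2 → not met
2. condition 'flies over people' does not hold → requirement n/a → met
3. Part 107 recurrent training 98 days ago vs limit 90 → not met
4. insurance policy review 280 days ago vs limit 540 → met
5. reportable incidents in the past year 0 ≤ 1 → met
6. condition 'flies beyond visual line of sight' holds; operations manual absent → not met
7. airframe inspection 30 days ago vs limit 45 → met
Not met: 1, 3, 6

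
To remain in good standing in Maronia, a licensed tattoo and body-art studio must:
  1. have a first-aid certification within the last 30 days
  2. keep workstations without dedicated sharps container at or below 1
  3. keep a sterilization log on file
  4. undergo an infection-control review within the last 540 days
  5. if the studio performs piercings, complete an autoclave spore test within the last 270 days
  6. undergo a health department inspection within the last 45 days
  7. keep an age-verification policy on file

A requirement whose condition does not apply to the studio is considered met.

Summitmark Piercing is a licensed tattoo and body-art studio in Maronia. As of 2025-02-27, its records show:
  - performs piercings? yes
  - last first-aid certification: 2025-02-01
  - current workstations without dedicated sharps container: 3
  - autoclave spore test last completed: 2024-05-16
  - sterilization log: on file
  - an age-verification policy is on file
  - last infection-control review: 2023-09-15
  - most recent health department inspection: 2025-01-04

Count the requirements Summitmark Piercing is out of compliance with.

1. first-aid certification 26 days ago vs limit 30 → met
2. workstations without dedicated sharps container 3 > 1 → not met
3. sterilization log present → met
4. infection-control review 531 days ago vs limit 540 → met
5. condition 'performs piercings' holds; autoclave spore test 287 days ago vs limit 270 → not met
6. health department inspection 54 days ago vs limit 45 → not met
7. age-verification policy present → met
Not met: 3 of 7

3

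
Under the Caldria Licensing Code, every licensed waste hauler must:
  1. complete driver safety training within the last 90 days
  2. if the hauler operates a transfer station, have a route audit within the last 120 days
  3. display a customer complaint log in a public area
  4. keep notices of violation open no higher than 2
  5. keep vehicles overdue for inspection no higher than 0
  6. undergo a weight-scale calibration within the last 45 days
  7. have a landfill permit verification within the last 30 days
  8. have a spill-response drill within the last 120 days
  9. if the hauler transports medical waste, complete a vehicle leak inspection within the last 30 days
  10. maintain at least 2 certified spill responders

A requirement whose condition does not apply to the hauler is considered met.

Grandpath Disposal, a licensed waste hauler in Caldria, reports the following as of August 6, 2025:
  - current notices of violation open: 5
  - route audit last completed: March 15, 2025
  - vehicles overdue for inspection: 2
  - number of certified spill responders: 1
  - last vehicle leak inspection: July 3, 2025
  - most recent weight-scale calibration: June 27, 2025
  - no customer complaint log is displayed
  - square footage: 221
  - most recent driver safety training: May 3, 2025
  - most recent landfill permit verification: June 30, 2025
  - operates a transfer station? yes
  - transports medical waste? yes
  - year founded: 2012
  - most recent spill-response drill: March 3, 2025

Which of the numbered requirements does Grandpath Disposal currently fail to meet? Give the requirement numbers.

1. driver safety training 95 days ago vs limit 90 → not met
2. condition 'operates a transfer station' holds; route audit 144 days ago vs limit 120 → not met
3. customer complaint log absent → not met
4. notices of violation open 5 > 2 → not met
5. vehicles overdue for inspection 2 > 0 → not met
6. weight-scale calibration 40 days ago vs limit 45 → met
7. landfill permit verification 37 days ago vs limit 30 → not met
8. spill-response drill 156 days ago vs limit 120 → not met
9. condition 'transports medical waste' holds; vehicle leak inspection 34 days ago vs limit 30 → not met
10. certified spill responders 1 < 2 → not met
Not met: 1, 2, 3, 4, 5, 7, 8, 9, 10

1, 2, 3, 4, 5, 7, 8, 9, 10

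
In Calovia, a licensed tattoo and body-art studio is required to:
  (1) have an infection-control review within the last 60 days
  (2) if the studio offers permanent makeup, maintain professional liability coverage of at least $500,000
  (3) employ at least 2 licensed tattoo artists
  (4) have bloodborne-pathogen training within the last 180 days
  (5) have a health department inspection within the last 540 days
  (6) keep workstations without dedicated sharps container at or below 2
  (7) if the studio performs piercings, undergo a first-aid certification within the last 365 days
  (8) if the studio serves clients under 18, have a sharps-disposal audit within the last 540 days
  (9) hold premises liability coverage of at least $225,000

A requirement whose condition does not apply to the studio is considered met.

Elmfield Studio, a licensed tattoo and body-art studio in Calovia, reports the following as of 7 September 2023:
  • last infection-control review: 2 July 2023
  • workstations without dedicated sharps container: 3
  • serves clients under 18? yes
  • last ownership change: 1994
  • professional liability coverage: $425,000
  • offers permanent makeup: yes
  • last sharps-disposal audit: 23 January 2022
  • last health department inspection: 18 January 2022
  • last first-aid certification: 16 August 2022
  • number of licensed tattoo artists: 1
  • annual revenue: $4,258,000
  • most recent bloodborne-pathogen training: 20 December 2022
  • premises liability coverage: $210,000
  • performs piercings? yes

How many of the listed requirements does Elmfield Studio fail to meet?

1. infection-control review 67 days ago vs limit 60 → not met
2. condition 'offers permanent makeup' holds; professional liability coverage $425,000 < $500,000 → not met
3. licensed tattoo artists 1 < 2 → not met
4. bloodborne-pathogen training 261 days ago vs limit 180 → not met
5. health department inspection 597 days ago vs limit 540 → not met
6. workstations without dedicated sharps container 3 > 2 → not met
7. condition 'performs piercings' holds; first-aid certification 387 days ago vs limit 365 → not met
8. condition 'serves clients under 18' holds; sharps-disposal audit 592 days ago vs limit 540 → not met
9. premises liability coverage $210,000 < $225,000 → not met
Not met: 9 of 9

9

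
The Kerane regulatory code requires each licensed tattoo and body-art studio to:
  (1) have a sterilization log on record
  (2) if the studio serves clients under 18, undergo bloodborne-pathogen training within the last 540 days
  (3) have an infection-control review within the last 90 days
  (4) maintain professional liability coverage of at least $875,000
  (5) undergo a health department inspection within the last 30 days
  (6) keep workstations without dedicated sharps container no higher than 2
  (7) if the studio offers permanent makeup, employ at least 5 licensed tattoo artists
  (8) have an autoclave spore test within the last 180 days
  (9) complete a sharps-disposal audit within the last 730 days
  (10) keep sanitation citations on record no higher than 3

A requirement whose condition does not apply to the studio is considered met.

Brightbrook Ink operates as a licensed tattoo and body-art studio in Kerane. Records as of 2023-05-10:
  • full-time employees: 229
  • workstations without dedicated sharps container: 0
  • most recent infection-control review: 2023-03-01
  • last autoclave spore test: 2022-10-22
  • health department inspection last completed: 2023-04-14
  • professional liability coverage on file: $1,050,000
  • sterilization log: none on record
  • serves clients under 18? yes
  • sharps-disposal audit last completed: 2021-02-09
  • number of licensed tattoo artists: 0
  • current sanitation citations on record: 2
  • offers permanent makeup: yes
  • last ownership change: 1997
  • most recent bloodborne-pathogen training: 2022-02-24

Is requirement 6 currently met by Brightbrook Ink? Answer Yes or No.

6. workstations without dedicated sharps container 0 ≤ 2 → met

Yes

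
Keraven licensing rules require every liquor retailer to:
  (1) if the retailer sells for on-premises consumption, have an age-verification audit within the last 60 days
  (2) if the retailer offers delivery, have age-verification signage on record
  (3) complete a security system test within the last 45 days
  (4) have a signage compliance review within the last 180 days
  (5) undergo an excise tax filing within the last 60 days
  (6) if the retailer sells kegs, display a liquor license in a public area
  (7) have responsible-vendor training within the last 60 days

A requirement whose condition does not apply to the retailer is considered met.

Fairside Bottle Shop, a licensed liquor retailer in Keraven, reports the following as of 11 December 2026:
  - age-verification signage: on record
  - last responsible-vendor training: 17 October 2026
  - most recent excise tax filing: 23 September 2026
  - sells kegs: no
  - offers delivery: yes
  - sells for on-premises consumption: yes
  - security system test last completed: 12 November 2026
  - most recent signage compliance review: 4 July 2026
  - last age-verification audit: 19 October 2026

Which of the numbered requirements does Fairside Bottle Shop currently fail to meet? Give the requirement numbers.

1. condition 'sells for on-premises consumption' holds; age-verification audit 53 days ago vs limit 60 → met
2. condition 'offers delivery' holds; age-verification signage present → met
3. security system test 29 days ago vs limit 45 → met
4. signage compliance review 160 days ago vs limit 180 → met
5. excise tax filing 79 days ago vs limit 60 → not met
6. condition 'sells kegs' does not hold → requirement n/a → met
7. responsible-vendor training 55 days ago vs limit 60 → met
Not met: 5

5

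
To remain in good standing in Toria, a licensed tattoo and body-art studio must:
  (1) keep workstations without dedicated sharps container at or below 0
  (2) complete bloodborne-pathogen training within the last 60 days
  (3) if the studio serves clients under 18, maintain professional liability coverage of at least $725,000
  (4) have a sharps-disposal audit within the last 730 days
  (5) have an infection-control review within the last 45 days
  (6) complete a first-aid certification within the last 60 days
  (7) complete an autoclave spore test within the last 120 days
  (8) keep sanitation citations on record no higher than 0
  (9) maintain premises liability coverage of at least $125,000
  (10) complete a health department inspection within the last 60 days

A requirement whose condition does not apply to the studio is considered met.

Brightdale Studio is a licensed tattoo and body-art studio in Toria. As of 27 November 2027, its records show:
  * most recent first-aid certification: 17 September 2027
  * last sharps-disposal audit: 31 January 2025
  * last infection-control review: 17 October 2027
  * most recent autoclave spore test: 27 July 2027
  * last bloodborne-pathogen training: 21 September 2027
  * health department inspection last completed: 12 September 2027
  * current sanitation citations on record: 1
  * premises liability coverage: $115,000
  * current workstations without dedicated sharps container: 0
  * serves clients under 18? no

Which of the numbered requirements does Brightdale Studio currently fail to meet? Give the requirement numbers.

2, 4, 6, 7, 8, 9, 10

1. workstations without dedicated sharps container 0 ≤ 0 → met
2. bloodborne-pathogen training 67 days ago vs limit 60 → not met
3. condition 'serves clients under 18' does not hold → requirement n/a → met
4. sharps-disposal audit 1030 days ago vs limit 730 → not met
5. infection-control review 41 days ago vs limit 45 → met
6. first-aid certification 71 days ago vs limit 60 → not met
7. autoclave spore test 123 days ago vs limit 120 → not met
8. sanitation citations on record 1 > 0 → not met
9. premises liability coverage $115,000 < $125,000 → not met
10. health department inspection 76 days ago vs limit 60 → not met
Not met: 2, 4, 6, 7, 8, 9, 10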